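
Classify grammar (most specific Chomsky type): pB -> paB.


LHS has context (more than one symbol) and |LHS| ≤ |RHS|
Classification: Type 1 (Context-Sensitive)


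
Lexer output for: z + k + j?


Scan left to right, longest-match per lexeme
Tokens: ID(z), OP(+), ID(k), OP(+), ID(j)


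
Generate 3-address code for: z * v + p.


Break into single-operator statements:
t1 = z * v
t2 = t1 + p


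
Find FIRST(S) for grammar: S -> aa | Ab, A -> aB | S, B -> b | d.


Per alternative of S: FIRST(aa) = {a}; FIRST(Ab) = {a}
FIRST(S) = {a}


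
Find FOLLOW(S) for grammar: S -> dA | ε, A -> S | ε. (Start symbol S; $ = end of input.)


$ ∈ FOLLOW(S). For each A -> αBβ: add FIRST(β)\{ε} to FOLLOW(B); if β nullable, add FOLLOW(A).
FOLLOW(S) = {$}


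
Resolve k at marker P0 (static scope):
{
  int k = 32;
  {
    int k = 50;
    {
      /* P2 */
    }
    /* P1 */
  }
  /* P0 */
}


k declared in the same block as P0
k = 32


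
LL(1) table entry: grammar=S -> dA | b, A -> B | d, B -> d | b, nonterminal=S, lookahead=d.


For [S, d]: 'd' ∈ FIRST(dA)
Entry: S -> dA


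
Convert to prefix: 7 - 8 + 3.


left-to-right (same/higher precedence on left): tree is (+ (- 7 8) 3)
Prefix: + - 7 8 3


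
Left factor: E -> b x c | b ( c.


Common prefix: 'b'
Factored: E -> b E', E' -> x c | ( c


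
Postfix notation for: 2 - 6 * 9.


* has higher precedence, evaluate 6*9 first
Postfix: 2 6 9 * -


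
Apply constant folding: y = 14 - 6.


14 - 6 = 8 at compile time
Optimized: y = 8


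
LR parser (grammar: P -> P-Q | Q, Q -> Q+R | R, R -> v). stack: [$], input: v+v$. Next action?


no handle on stack; shift 'v'
Action: shift


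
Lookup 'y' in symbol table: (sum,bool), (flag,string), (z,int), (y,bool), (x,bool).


Lookup 'y' → type bool


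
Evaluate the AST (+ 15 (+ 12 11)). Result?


Evaluate inner: (+ 12 11) = 23
Evaluate root: (+ 15 23) = 38
Result: 38


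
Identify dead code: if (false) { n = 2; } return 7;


condition is constant false, so the whole block is unreachable
Dead: 'if (false) { n = 2; }'


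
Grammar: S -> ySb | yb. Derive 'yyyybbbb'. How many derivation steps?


Derivation: S => ySb => yySbb => yyySbbb => yyyybbbb
Steps: 4


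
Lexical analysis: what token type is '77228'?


Pattern: digits only
Type: INTEGER_LITERAL


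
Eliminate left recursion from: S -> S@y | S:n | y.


Left-recursive alternatives: S@y, S:n; non-recursive: y
Introduce S': S -> yS', S' -> @yS' | :nS' | ε


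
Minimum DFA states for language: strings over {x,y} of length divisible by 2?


Track length mod 2: states 0..1, accept at 0
Minimal DFA: 2 states


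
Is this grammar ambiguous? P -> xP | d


right-linear, alternatives start with distinct terminals 'x' vs 'd': unique leftmost derivation
Unambiguous


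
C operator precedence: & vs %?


'%' is multiplicative (level 10); '&' is bitwise AND (level 5)
Higher level binds tighter
'%' has higher precedence than '&'


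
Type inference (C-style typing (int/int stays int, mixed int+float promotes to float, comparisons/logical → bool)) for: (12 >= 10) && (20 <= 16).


Operand types: bool && bool
Rule: logical operators take bool operands and yield bool
Result type: bool


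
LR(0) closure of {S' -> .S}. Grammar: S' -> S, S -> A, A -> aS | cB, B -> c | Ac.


Start: S' -> .S
For each item with dot before a nonterminal B, add B -> .γ for every B-production
Closure: [S' -> .S, S -> .A, A -> .aS, A -> .cB]


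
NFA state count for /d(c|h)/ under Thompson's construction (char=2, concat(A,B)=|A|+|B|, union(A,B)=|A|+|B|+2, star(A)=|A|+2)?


Syntax tree has 3 char leaf(s), 1 union(s), 0 star(s)
chars contribute 3×2 = 6; each union adds +2; each star adds +2
Total: 6 + 2 + 0 = 8 states


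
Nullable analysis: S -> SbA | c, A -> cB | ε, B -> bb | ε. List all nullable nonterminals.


A nonterminal is nullable iff some alternative derives ε (directly, or every symbol in it is nullable)
Nullable: {A, B}


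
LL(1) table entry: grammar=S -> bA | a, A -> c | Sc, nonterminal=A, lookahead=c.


For [A, c]: 'c' ∈ FIRST(c)
Entry: A -> c


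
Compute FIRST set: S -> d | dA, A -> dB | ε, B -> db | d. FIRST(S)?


Per alternative of S: FIRST(d) = {d}; FIRST(dA) = {d}
FIRST(S) = {d}


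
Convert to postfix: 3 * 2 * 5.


Left to right (same or higher precedence on left)
Postfix: 3 2 * 5 *


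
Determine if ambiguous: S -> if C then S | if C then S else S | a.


dangling else: 'if C then if C then a else a' parses two ways
Ambiguous


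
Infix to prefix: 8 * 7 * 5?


left-to-right (same/higher precedence on left): tree is (* (* 8 7) 5)
Prefix: * * 8 7 5


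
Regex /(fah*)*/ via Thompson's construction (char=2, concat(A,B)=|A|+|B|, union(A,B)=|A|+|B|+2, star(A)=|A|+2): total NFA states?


Syntax tree has 3 char leaf(s), 0 union(s), 2 star(s)
chars contribute 3×2 = 6; each union adds +2; each star adds +2
Total: 6 + 0 + 4 = 10 states


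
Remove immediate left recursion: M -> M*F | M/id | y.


Left-recursive alternatives: M*F, M/id; non-recursive: y
Introduce M': M -> yM', M' -> *FM' | /idM' | ε


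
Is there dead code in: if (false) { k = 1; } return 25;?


condition is constant false, so the whole block is unreachable
Dead: 'if (false) { k = 1; }'


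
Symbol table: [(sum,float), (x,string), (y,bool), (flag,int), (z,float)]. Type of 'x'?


Lookup 'x' → type string


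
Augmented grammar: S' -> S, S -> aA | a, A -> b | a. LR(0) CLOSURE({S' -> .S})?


Start: S' -> .S
For each item with dot before a nonterminal B, add B -> .γ for every B-production
Closure: [S' -> .S, S -> .aA, S -> .a]


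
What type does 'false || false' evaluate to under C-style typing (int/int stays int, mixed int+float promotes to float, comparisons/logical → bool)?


Operand types: bool || bool
Rule: logical operators take bool operands and yield bool
Result type: bool


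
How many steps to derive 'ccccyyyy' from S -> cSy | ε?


Derivation: S => cSy => ccSyy => cccSyyy => ccccSyyyy => ccccyyyy
Steps: 5


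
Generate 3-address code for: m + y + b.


Break into single-operator statements:
t1 = m + y
t2 = t1 + b


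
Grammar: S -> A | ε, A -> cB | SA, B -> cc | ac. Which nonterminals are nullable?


A nonterminal is nullable iff some alternative derives ε (directly, or every symbol in it is nullable)
Nullable: {S}


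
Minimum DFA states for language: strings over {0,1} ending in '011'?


Track the longest suffix of input matching a prefix of '011': 4 classes (prefixes of length 0..3)
Minimal DFA: 4 states


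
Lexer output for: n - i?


Scan left to right, longest-match per lexeme
Tokens: ID(n), OP(-), ID(i)


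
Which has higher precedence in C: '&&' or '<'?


'<' is relational (level 7); '&&' is logical AND (level 2)
Higher level binds tighter
'<' has higher precedence than '&&'


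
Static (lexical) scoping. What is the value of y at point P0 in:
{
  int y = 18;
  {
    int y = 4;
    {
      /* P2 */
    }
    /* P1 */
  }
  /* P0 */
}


y declared in the same block as P0
y = 18


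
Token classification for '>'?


Pattern: operator symbol
Type: OPERATOR


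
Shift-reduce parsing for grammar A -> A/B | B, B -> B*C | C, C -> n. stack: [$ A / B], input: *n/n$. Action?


'*' can extend B; shift to build B -> B*C
Action: shift


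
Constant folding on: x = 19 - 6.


19 - 6 = 13 at compile time
Optimized: x = 13


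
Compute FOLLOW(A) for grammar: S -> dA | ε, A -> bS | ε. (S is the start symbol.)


$ ∈ FOLLOW(S). For each A -> αBβ: add FIRST(β)\{ε} to FOLLOW(B); if β nullable, add FOLLOW(A).
FOLLOW(A) = {$}


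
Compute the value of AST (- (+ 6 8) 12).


Evaluate inner: (+ 6 8) = 14
Evaluate root: (- 14 12) = 2
Result: 2


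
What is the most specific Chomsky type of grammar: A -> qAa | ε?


Single nonterminal LHS, but q^n a^n is not regular
Classification: Type 2 (Context-Free)


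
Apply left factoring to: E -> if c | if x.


Common prefix: 'if'
Factored: E -> if E', E' -> c | x


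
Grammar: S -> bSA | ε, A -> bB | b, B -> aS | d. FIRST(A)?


Per alternative of A: FIRST(bB) = {b}; FIRST(b) = {b}
FIRST(A) = {b}


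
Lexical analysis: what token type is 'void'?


Pattern: reserved word
Type: KEYWORD


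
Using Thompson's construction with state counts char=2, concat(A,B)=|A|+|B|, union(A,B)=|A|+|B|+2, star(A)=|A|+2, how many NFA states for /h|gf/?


Syntax tree has 3 char leaf(s), 1 union(s), 0 star(s)
chars contribute 3×2 = 6; each union adds +2; each star adds +2
Total: 6 + 2 + 0 = 8 states


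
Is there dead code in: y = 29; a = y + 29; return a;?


y is read by a's definition; a is returned
No dead code


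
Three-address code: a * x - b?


Break into single-operator statements:
t1 = a * x
t2 = t1 - b


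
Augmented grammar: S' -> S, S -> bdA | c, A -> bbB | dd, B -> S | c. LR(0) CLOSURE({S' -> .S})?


Start: S' -> .S
For each item with dot before a nonterminal B, add B -> .γ for every B-production
Closure: [S' -> .S, S -> .bdA, S -> .c]


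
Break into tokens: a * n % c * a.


Scan left to right, longest-match per lexeme
Tokens: ID(a), OP(*), ID(n), OP(%), ID(c), OP(*), ID(a)


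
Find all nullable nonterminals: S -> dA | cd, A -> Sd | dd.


A nonterminal is nullable iff some alternative derives ε (directly, or every symbol in it is nullable)
Nullable: {}


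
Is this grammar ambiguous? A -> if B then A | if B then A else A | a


dangling else: 'if B then if B then a else a' parses two ways
Ambiguous


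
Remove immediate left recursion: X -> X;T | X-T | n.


Left-recursive alternatives: X;T, X-T; non-recursive: n
Introduce X': X -> nX', X' -> ;TX' | -TX' | ε


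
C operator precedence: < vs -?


'-' is additive (level 9); '<' is relational (level 7)
Higher level binds tighter
'-' has higher precedence than '<'


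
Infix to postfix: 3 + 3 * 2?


* has higher precedence, evaluate 3*2 first
Postfix: 3 3 2 * +


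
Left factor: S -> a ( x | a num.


Common prefix: 'a'
Factored: S -> a S', S' -> ( x | num


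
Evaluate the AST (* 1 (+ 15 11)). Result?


Evaluate inner: (+ 15 11) = 26
Evaluate root: (* 1 26) = 26
Result: 26


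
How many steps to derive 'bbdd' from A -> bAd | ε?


Derivation: A => bAd => bbAdd => bbdd
Steps: 3


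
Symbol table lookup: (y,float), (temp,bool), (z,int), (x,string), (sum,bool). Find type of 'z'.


Lookup 'z' → type int


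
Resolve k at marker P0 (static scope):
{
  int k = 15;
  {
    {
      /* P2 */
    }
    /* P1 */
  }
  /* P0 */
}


k declared in the same block as P0
k = 15


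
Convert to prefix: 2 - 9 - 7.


left-to-right (same/higher precedence on left): tree is (- (- 2 9) 7)
Prefix: - - 2 9 7


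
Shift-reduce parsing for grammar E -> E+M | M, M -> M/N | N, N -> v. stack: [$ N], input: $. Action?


'N' (not preceded by M/) is the handle for M -> N
Action: reduce (M -> N)


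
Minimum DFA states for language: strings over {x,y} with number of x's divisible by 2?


Track (count of x) mod 2: states 0..1, accept at 0
Minimal DFA: 2 states


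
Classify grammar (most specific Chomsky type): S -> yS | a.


Right-linear: every RHS is a terminal or a terminal followed by one nonterminal
Classification: Type 3 (Regular)


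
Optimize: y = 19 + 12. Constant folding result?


19 + 12 = 31 at compile time
Optimized: y = 31


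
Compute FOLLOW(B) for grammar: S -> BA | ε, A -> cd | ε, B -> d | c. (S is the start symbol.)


$ ∈ FOLLOW(S). For each A -> αBβ: add FIRST(β)\{ε} to FOLLOW(B); if β nullable, add FOLLOW(A).
FOLLOW(B) = {$, c}


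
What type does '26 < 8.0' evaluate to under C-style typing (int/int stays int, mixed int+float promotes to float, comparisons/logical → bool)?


Operand types: int < float
Rule: comparison yields bool
Result type: bool


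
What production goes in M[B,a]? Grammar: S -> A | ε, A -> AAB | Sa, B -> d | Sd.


For [B, a]: 'a' ∈ FIRST(Sd)
Entry: B -> Sd


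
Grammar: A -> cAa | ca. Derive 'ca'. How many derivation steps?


Derivation: A => ca
Steps: 1


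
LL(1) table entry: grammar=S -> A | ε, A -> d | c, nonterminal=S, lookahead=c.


For [S, c]: 'c' ∈ FIRST(A)
Entry: S -> A


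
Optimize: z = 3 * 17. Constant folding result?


3 * 17 = 51 at compile time
Optimized: z = 51


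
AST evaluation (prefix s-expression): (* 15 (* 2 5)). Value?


Evaluate inner: (* 2 5) = 10
Evaluate root: (* 15 10) = 150
Result: 150


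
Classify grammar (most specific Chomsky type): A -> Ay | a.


Left-linear: every RHS is a terminal or one nonterminal followed by a terminal
Classification: Type 3 (Regular)


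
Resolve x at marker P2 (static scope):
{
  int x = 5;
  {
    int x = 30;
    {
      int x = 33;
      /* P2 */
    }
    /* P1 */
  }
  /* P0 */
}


x declared in the same block as P2
x = 33


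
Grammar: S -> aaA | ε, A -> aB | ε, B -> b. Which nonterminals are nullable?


A nonterminal is nullable iff some alternative derives ε (directly, or every symbol in it is nullable)
Nullable: {A, S}


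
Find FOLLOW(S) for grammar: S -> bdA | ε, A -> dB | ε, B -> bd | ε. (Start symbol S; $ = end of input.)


$ ∈ FOLLOW(S). For each A -> αBβ: add FIRST(β)\{ε} to FOLLOW(B); if β nullable, add FOLLOW(A).
FOLLOW(S) = {$}


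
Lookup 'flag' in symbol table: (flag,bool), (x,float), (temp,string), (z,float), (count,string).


Lookup 'flag' → type bool


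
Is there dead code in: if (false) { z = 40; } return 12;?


condition is constant false, so the whole block is unreachable
Dead: 'if (false) { z = 40; }'


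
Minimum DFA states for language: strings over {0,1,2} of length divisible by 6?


Track length mod 6: states 0..5, accept at 0
Minimal DFA: 6 states


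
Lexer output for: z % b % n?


Scan left to right, longest-match per lexeme
Tokens: ID(z), OP(%), ID(b), OP(%), ID(n)


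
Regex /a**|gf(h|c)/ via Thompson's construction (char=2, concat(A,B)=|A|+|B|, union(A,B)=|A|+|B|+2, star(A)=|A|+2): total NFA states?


Syntax tree has 5 char leaf(s), 2 union(s), 2 star(s)
chars contribute 5×2 = 10; each union adds +2; each star adds +2
Total: 10 + 4 + 4 = 18 states


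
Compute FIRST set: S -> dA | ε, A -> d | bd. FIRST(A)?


Per alternative of A: FIRST(d) = {d}; FIRST(bd) = {b}
FIRST(A) = {b, d}


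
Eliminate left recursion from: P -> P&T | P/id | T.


Left-recursive alternatives: P&T, P/id; non-recursive: T
Introduce P': P -> TP', P' -> &TP' | /idP' | ε


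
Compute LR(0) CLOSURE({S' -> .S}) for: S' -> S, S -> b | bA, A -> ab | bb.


Start: S' -> .S
For each item with dot before a nonterminal B, add B -> .γ for every B-production
Closure: [S' -> .S, S -> .b, S -> .bA]


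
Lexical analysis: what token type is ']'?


Pattern: delimiter/punctuation
Type: PUNCTUATION


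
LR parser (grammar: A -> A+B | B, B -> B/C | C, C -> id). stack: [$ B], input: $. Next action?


lookahead ∉ {/} so B won't extend; reduce A -> B
Action: reduce (A -> B)


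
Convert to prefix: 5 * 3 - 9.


left-to-right (same/higher precedence on left): tree is (- (* 5 3) 9)
Prefix: - * 5 3 9


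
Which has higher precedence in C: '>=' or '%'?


'%' is multiplicative (level 10); '>=' is relational (level 7)
Higher level binds tighter
'%' has higher precedence than '>='


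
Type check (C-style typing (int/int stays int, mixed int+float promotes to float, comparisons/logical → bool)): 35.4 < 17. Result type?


Operand types: float < int
Rule: comparison yields bool
Result type: bool


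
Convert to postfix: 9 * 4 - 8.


Left to right (same or higher precedence on left)
Postfix: 9 4 * 8 -


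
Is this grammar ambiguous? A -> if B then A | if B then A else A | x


dangling else: 'if B then if B then x else x' parses two ways
Ambiguous


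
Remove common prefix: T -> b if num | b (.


Common prefix: 'b'
Factored: T -> b T', T' -> if num | (


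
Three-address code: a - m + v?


Break into single-operator statements:
t1 = a - m
t2 = t1 + v


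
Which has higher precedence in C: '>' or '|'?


'>' is relational (level 7); '|' is bitwise OR (level 3)
Higher level binds tighter
'>' has higher precedence than '|'


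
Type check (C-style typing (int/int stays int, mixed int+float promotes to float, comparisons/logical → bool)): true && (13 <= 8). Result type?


Operand types: bool && bool
Rule: logical operators take bool operands and yield bool
Result type: bool


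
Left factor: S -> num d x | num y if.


Common prefix: 'num'
Factored: S -> num S', S' -> d x | y if


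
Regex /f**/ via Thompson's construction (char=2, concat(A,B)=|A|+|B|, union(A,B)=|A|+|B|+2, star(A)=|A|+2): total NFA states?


Syntax tree has 1 char leaf(s), 0 union(s), 2 star(s)
chars contribute 1×2 = 2; each union adds +2; each star adds +2
Total: 2 + 0 + 4 = 6 states


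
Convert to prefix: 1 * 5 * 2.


left-to-right (same/higher precedence on left): tree is (* (* 1 5) 2)
Prefix: * * 1 5 2


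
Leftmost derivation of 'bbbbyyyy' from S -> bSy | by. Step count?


Derivation: S => bSy => bbSyy => bbbSyyy => bbbbyyyy
Steps: 4


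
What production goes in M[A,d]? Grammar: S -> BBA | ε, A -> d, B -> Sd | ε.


For [A, d]: 'd' ∈ FIRST(d)
Entry: A -> d


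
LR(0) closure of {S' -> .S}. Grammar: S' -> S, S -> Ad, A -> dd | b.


Start: S' -> .S
For each item with dot before a nonterminal B, add B -> .γ for every B-production
Closure: [S' -> .S, S -> .Ad, A -> .dd, A -> .b]


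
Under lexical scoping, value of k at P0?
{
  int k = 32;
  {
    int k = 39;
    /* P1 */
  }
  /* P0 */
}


k declared in the same block as P0
k = 32


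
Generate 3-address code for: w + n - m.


Break into single-operator statements:
t1 = w + n
t2 = t1 - m


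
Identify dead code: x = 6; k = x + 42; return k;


x is read by k's definition; k is returned
No dead code


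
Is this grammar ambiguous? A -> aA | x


right-linear, alternatives start with distinct terminals 'a' vs 'x': unique leftmost derivation
Unambiguous


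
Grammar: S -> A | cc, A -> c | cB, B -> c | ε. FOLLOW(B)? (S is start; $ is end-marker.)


$ ∈ FOLLOW(S). For each A -> αBβ: add FIRST(β)\{ε} to FOLLOW(B); if β nullable, add FOLLOW(A).
FOLLOW(B) = {$}


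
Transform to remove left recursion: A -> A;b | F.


Left-recursive alternatives: A;b; non-recursive: F
Introduce A': A -> FA', A' -> ;bA' | ε


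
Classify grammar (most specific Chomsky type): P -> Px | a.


Left-linear: every RHS is a terminal or one nonterminal followed by a terminal
Classification: Type 3 (Regular)


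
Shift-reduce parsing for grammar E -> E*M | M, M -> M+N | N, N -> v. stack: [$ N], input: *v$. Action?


'N' (not preceded by M+) is the handle for M -> N
Action: reduce (M -> N)


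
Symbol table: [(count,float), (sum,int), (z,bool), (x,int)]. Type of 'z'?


Lookup 'z' → type bool


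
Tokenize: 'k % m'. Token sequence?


Scan left to right, longest-match per lexeme
Tokens: ID(k), OP(%), ID(m)


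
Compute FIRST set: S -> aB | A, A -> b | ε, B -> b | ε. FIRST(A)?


Per alternative of A: FIRST(b) = {b}; FIRST(ε) = {ε}
FIRST(A) = {b, ε}


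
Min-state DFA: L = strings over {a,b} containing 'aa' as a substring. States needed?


KMP-style automaton: 2 progress states + 1 absorbing accept = 3
Minimal DFA: 3 states


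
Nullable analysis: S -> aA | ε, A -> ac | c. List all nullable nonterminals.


A nonterminal is nullable iff some alternative derives ε (directly, or every symbol in it is nullable)
Nullable: {S}


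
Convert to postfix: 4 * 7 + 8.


Left to right (same or higher precedence on left)
Postfix: 4 7 * 8 +


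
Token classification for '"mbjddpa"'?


Pattern: double-quoted sequence
Type: STRING_LITERAL


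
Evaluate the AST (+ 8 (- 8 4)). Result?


Evaluate inner: (- 8 4) = 4
Evaluate root: (+ 8 4) = 12
Result: 12


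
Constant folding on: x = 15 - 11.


15 - 11 = 4 at compile time
Optimized: x = 4


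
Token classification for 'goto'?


Pattern: reserved word
Type: KEYWORD


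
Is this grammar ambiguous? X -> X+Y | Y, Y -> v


precedence layered via separate nonterminal Y: deterministic
Unambiguous


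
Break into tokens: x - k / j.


Scan left to right, longest-match per lexeme
Tokens: ID(x), OP(-), ID(k), OP(/), ID(j)


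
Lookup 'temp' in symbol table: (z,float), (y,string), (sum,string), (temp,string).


Lookup 'temp' → type string


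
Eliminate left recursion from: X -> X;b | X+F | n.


Left-recursive alternatives: X;b, X+F; non-recursive: n
Introduce X': X -> nX', X' -> ;bX' | +FX' | ε


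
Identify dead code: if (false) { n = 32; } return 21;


condition is constant false, so the whole block is unreachable
Dead: 'if (false) { n = 32; }'


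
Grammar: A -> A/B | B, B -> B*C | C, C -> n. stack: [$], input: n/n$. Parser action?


no handle on stack; shift 'n'
Action: shift


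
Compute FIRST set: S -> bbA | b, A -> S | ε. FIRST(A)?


Per alternative of A: FIRST(S) = {b}; FIRST(ε) = {ε}
FIRST(A) = {b, ε}


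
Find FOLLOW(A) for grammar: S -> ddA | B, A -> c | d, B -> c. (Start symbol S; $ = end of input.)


$ ∈ FOLLOW(S). For each A -> αBβ: add FIRST(β)\{ε} to FOLLOW(B); if β nullable, add FOLLOW(A).
FOLLOW(A) = {$}


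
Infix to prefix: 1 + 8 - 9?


left-to-right (same/higher precedence on left): tree is (- (+ 1 8) 9)
Prefix: - + 1 8 9


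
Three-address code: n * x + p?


Break into single-operator statements:
t1 = n * x
t2 = t1 + p


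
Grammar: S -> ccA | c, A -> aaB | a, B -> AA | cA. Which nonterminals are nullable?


A nonterminal is nullable iff some alternative derives ε (directly, or every symbol in it is nullable)
Nullable: {}


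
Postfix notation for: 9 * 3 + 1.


Left to right (same or higher precedence on left)
Postfix: 9 3 * 1 +


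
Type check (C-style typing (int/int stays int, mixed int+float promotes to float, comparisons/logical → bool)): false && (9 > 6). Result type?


Operand types: bool && bool
Rule: logical operators take bool operands and yield bool
Result type: bool


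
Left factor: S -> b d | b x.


Common prefix: 'b'
Factored: S -> b S', S' -> d | x


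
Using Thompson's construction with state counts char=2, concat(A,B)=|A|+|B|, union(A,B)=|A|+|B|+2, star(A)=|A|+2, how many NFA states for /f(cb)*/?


Syntax tree has 3 char leaf(s), 0 union(s), 1 star(s)
chars contribute 3×2 = 6; each union adds +2; each star adds +2
Total: 6 + 0 + 2 = 8 states


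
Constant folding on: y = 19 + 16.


19 + 16 = 35 at compile time
Optimized: y = 35


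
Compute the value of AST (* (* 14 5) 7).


Evaluate inner: (* 14 5) = 70
Evaluate root: (* 70 7) = 490
Result: 490


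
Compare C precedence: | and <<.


'<<' is shift (level 8); '|' is bitwise OR (level 3)
Higher level binds tighter
'<<' has higher precedence than '|'


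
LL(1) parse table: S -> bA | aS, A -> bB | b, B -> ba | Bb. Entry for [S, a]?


For [S, a]: 'a' ∈ FIRST(aS)
Entry: S -> aS


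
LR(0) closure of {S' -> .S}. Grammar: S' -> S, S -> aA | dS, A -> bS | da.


Start: S' -> .S
For each item with dot before a nonterminal B, add B -> .γ for every B-production
Closure: [S' -> .S, S -> .aA, S -> .dS]


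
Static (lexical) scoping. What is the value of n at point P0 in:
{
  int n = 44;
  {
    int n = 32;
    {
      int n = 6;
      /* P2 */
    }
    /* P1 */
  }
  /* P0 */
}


n declared in the same block as P0
n = 44


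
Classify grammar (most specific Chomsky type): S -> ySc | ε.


Single nonterminal LHS, but y^n c^n is not regular
Classification: Type 2 (Context-Free)


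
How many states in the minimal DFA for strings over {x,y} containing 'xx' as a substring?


KMP-style automaton: 2 progress states + 1 absorbing accept = 3
Minimal DFA: 3 states


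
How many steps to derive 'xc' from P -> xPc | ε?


Derivation: P => xPc => xc
Steps: 2


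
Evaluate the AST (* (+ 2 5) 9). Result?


Evaluate inner: (+ 2 5) = 7
Evaluate root: (* 7 9) = 63
Result: 63


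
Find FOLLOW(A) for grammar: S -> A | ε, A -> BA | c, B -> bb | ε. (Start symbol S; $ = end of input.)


$ ∈ FOLLOW(S). For each A -> αBβ: add FIRST(β)\{ε} to FOLLOW(B); if β nullable, add FOLLOW(A).
FOLLOW(A) = {$}


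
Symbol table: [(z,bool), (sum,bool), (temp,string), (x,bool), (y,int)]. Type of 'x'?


Lookup 'x' → type bool


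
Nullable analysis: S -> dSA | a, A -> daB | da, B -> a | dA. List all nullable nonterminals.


A nonterminal is nullable iff some alternative derives ε (directly, or every symbol in it is nullable)
Nullable: {}


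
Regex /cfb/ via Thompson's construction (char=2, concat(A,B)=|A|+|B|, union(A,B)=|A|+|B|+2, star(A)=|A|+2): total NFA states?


Syntax tree has 3 char leaf(s), 0 union(s), 0 star(s)
chars contribute 3×2 = 6; each union adds +2; each star adds +2
Total: 6 + 0 + 0 = 6 states


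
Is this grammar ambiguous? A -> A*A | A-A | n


'n*n-n' has two parse trees (no precedence encoded between * and -)
Ambiguous


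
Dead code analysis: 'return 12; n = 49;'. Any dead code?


statement follows a return and is unreachable
Dead: 'n = 49'


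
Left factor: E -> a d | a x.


Common prefix: 'a'
Factored: E -> a E', E' -> d | x


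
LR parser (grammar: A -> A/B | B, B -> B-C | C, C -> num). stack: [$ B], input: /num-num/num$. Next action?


lookahead ∉ {-} so B won't extend; reduce A -> B
Action: reduce (A -> B)


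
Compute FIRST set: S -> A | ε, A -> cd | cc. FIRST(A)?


Per alternative of A: FIRST(cd) = {c}; FIRST(cc) = {c}
FIRST(A) = {c}


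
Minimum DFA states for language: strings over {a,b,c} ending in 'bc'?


Track the longest suffix of input matching a prefix of 'bc': 3 classes (prefixes of length 0..2)
Minimal DFA: 3 states


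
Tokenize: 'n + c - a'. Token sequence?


Scan left to right, longest-match per lexeme
Tokens: ID(n), OP(+), ID(c), OP(-), ID(a)


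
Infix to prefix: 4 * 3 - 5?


left-to-right (same/higher precedence on left): tree is (- (* 4 3) 5)
Prefix: - * 4 3 5


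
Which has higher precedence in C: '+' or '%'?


'%' is multiplicative (level 10); '+' is additive (level 9)
Higher level binds tighter
'%' has higher precedence than '+'


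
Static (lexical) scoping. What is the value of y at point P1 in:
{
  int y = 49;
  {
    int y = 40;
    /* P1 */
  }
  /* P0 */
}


y declared in the same block as P1
y = 40


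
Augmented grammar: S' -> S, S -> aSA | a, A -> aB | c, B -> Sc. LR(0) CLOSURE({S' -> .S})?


Start: S' -> .S
For each item with dot before a nonterminal B, add B -> .γ for every B-production
Closure: [S' -> .S, S -> .aSA, S -> .a]


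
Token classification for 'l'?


Pattern: letter/underscore followed by alphanumerics, not a keyword
Type: IDENTIFIER


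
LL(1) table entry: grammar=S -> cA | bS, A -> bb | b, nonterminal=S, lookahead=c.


For [S, c]: 'c' ∈ FIRST(cA)
Entry: S -> cA


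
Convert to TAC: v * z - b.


Break into single-operator statements:
t1 = v * z
t2 = t1 - b


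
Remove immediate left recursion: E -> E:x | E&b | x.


Left-recursive alternatives: E:x, E&b; non-recursive: x
Introduce E': E -> xE', E' -> :xE' | &bE' | ε


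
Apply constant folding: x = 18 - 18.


18 - 18 = 0 at compile time
Optimized: x = 0


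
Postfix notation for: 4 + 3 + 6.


Left to right (same or higher precedence on left)
Postfix: 4 3 + 6 +


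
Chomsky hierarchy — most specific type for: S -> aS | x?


Right-linear: every RHS is a terminal or a terminal followed by one nonterminal
Classification: Type 3 (Regular)


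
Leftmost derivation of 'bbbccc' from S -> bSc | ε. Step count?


Derivation: S => bSc => bbScc => bbbSccc => bbbccc
Steps: 4


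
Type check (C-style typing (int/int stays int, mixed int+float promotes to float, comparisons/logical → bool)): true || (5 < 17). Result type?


Operand types: bool || bool
Rule: logical operators take bool operands and yield bool
Result type: bool


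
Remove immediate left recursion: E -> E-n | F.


Left-recursive alternatives: E-n; non-recursive: F
Introduce E': E -> FE', E' -> -nE' | ε


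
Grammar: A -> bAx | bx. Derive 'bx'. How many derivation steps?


Derivation: A => bx
Steps: 1


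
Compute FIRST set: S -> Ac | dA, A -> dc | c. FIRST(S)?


Per alternative of S: FIRST(Ac) = {c, d}; FIRST(dA) = {d}
FIRST(S) = {c, d}


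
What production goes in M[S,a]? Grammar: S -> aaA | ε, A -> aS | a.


For [S, a]: 'a' ∈ FIRST(aaA)
Entry: S -> aaA


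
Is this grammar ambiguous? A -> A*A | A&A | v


'v*v&v' has two parse trees (no precedence encoded between * and &)
Ambiguous


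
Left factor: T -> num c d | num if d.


Common prefix: 'num'
Factored: T -> num T', T' -> c d | if d


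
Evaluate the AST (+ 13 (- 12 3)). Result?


Evaluate inner: (- 12 3) = 9
Evaluate root: (+ 13 9) = 22
Result: 22


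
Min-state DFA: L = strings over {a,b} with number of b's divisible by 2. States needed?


Track (count of b) mod 2: states 0..1, accept at 0
Minimal DFA: 2 states


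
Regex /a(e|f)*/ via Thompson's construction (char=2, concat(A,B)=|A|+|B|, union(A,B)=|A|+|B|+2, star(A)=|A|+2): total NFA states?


Syntax tree has 3 char leaf(s), 1 union(s), 1 star(s)
chars contribute 3×2 = 6; each union adds +2; each star adds +2
Total: 6 + 2 + 2 = 10 states


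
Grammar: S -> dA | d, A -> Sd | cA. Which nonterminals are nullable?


A nonterminal is nullable iff some alternative derives ε (directly, or every symbol in it is nullable)
Nullable: {}


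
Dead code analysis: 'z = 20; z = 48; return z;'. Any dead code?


first assignment to z is overwritten before any read
Dead: 'z = 20'


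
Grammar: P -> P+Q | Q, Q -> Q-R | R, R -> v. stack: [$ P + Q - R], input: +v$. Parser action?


handle 'Q-R' on top
Action: reduce (Q -> Q-R)


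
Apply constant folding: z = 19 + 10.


19 + 10 = 29 at compile time
Optimized: z = 29


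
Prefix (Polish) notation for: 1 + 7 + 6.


left-to-right (same/higher precedence on left): tree is (+ (+ 1 7) 6)
Prefix: + + 1 7 6


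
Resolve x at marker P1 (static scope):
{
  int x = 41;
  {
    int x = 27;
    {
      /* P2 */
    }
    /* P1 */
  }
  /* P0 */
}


x declared in the same block as P1
x = 27


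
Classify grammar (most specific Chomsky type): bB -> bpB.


LHS has context (more than one symbol) and |LHS| ≤ |RHS|
Classification: Type 1 (Context-Sensitive)


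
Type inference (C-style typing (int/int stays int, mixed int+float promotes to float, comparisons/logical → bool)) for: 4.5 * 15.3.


Operand types: float * float
Rule: mixed int/float promotes to float; int/int stays int
Result type: float


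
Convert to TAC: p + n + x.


Break into single-operator statements:
t1 = p + n
t2 = t1 + x


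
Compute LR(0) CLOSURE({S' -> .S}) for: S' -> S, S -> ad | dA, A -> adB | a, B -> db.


Start: S' -> .S
For each item with dot before a nonterminal B, add B -> .γ for every B-production
Closure: [S' -> .S, S -> .ad, S -> .dA]


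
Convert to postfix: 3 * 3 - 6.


Left to right (same or higher precedence on left)
Postfix: 3 3 * 6 -


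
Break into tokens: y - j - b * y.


Scan left to right, longest-match per lexeme
Tokens: ID(y), OP(-), ID(j), OP(-), ID(b), OP(*), ID(y)


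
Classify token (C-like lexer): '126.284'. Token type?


Pattern: digits with a decimal point
Type: FLOAT_LITERAL


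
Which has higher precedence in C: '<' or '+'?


'+' is additive (level 9); '<' is relational (level 7)
Higher level binds tighter
'+' has higher precedence than '<'


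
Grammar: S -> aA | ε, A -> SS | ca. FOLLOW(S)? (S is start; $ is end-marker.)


$ ∈ FOLLOW(S). For each A -> αBβ: add FIRST(β)\{ε} to FOLLOW(B); if β nullable, add FOLLOW(A).
FOLLOW(S) = {$, a}


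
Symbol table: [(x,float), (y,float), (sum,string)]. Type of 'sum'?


Lookup 'sum' → type string


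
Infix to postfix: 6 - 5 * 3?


* has higher precedence, evaluate 5*3 first
Postfix: 6 5 3 * -


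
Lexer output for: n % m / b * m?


Scan left to right, longest-match per lexeme
Tokens: ID(n), OP(%), ID(m), OP(/), ID(b), OP(*), ID(m)


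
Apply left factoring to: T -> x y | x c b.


Common prefix: 'x'
Factored: T -> x T', T' -> y | c b


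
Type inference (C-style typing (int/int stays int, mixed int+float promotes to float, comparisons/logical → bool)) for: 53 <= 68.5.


Operand types: int <= float
Rule: comparison yields bool
Result type: bool


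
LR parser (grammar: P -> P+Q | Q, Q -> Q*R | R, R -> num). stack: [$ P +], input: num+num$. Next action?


no handle ('P+' is not any RHS); shift 'num'
Action: shift


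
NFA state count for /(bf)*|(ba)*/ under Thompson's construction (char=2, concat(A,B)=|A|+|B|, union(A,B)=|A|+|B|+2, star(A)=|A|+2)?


Syntax tree has 4 char leaf(s), 1 union(s), 2 star(s)
chars contribute 4×2 = 8; each union adds +2; each star adds +2
Total: 8 + 2 + 4 = 14 states


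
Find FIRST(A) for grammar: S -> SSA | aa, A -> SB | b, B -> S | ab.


Per alternative of A: FIRST(SB) = {a}; FIRST(b) = {b}
FIRST(A) = {a, b}


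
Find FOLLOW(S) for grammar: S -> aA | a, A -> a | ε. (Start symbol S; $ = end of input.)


$ ∈ FOLLOW(S). For each A -> αBβ: add FIRST(β)\{ε} to FOLLOW(B); if β nullable, add FOLLOW(A).
FOLLOW(S) = {$}


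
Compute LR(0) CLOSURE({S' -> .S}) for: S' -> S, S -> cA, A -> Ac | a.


Start: S' -> .S
For each item with dot before a nonterminal B, add B -> .γ for every B-production
Closure: [S' -> .S, S -> .cA]


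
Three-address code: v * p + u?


Break into single-operator statements:
t1 = v * p
t2 = t1 + u


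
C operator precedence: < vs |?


'<' is relational (level 7); '|' is bitwise OR (level 3)
Higher level binds tighter
'<' has higher precedence than '|'


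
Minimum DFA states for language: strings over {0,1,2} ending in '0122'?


Track the longest suffix of input matching a prefix of '0122': 5 classes (prefixes of length 0..4)
Minimal DFA: 5 states


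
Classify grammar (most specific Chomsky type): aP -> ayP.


LHS has context (more than one symbol) and |LHS| ≤ |RHS|
Classification: Type 1 (Context-Sensitive)


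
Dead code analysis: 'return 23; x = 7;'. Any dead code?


statement follows a return and is unreachable
Dead: 'x = 7'


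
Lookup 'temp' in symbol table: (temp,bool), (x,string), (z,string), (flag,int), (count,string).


Lookup 'temp' → type bool


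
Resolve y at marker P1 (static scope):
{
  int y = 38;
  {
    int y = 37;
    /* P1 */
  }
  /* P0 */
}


y declared in the same block as P1
y = 37


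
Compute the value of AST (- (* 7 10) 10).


Evaluate inner: (* 7 10) = 70
Evaluate root: (- 70 10) = 60
Result: 60


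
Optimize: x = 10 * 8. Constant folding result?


10 * 8 = 80 at compile time
Optimized: x = 80


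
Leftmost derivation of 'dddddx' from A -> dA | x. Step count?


Derivation: A => dA => ddA => dddA => ddddA => dddddA => dddddx
Steps: 6


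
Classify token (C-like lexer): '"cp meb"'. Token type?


Pattern: double-quoted sequence
Type: STRING_LITERAL


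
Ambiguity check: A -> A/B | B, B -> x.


precedence layered via separate nonterminal B: deterministic
Unambiguous


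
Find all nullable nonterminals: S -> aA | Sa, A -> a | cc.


A nonterminal is nullable iff some alternative derives ε (directly, or every symbol in it is nullable)
Nullable: {}


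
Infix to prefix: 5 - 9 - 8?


left-to-right (same/higher precedence on left): tree is (- (- 5 9) 8)
Prefix: - - 5 9 8


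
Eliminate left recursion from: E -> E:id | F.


Left-recursive alternatives: E:id; non-recursive: F
Introduce E': E -> FE', E' -> :idE' | ε


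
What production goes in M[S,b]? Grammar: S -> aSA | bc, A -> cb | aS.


For [S, b]: 'b' ∈ FIRST(bc)
Entry: S -> bc


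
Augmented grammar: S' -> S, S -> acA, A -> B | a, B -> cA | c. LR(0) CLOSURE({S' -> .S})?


Start: S' -> .S
For each item with dot before a nonterminal B, add B -> .γ for every B-production
Closure: [S' -> .S, S -> .acA]


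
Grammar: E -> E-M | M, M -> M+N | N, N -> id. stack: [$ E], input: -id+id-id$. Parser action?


shift '-' to continue E -> E-M
Action: shift


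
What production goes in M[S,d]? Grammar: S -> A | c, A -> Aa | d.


For [S, d]: 'd' ∈ FIRST(A)
Entry: S -> A


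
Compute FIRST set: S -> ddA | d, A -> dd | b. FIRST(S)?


Per alternative of S: FIRST(ddA) = {d}; FIRST(d) = {d}
FIRST(S) = {d}


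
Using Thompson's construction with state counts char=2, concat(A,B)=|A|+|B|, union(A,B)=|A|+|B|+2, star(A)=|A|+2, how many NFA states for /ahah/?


Syntax tree has 4 char leaf(s), 0 union(s), 0 star(s)
chars contribute 4×2 = 8; each union adds +2; each star adds +2
Total: 8 + 0 + 0 = 8 states


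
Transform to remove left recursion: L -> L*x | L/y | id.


Left-recursive alternatives: L*x, L/y; non-recursive: id
Introduce L': L -> idL', L' -> *xL' | /yL' | ε


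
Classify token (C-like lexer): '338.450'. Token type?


Pattern: digits with a decimal point
Type: FLOAT_LITERAL


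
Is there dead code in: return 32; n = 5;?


statement follows a return and is unreachable
Dead: 'n = 5'


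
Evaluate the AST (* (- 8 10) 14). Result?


Evaluate inner: (- 8 10) = -2
Evaluate root: (* -2 14) = -28
Result: -28


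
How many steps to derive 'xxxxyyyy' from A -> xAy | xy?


Derivation: A => xAy => xxAyy => xxxAyyy => xxxxyyyy
Steps: 4


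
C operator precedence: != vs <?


'<' is relational (level 7); '!=' is equality (level 6)
Higher level binds tighter
'<' has higher precedence than '!='


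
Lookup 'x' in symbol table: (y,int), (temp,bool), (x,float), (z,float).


Lookup 'x' → type float


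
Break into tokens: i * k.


Scan left to right, longest-match per lexeme
Tokens: ID(i), OP(*), ID(k)


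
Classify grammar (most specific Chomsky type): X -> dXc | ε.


Single nonterminal LHS, but d^n c^n is not regular
Classification: Type 2 (Context-Free)


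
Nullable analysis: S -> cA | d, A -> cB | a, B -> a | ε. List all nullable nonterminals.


A nonterminal is nullable iff some alternative derives ε (directly, or every symbol in it is nullable)
Nullable: {B}


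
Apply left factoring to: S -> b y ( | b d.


Common prefix: 'b'
Factored: S -> b S', S' -> y ( | d


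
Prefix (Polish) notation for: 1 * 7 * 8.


left-to-right (same/higher precedence on left): tree is (* (* 1 7) 8)
Prefix: * * 1 7 8


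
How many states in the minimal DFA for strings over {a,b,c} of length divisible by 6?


Track length mod 6: states 0..5, accept at 0
Minimal DFA: 6 states


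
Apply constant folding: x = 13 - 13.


13 - 13 = 0 at compile time
Optimized: x = 0


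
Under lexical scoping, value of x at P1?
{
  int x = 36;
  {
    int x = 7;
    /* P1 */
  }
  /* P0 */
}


x declared in the same block as P1
x = 7


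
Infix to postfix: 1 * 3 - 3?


Left to right (same or higher precedence on left)
Postfix: 1 3 * 3 -
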